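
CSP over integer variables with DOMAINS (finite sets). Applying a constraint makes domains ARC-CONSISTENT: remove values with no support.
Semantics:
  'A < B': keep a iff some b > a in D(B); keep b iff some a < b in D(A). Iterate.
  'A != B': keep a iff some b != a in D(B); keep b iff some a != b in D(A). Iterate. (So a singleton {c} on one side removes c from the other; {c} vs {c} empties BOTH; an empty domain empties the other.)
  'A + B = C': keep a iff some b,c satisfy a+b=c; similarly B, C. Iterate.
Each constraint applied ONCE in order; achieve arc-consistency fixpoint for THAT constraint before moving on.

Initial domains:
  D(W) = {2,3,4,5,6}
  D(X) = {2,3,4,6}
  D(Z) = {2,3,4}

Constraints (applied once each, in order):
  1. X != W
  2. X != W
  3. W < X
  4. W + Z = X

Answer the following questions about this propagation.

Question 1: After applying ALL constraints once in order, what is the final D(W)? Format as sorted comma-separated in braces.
Constraint 1 (X != W) on D(X)={2,3,4,6} D(W)={2,3,4,5,6}: no change
Constraint 2 (X != W) on D(X)={2,3,4,6} D(W)={2,3,4,5,6}: no change
Constraint 3 (W < X) on D(W)={2,3,4,5,6} D(X)={2,3,4,6}: W {2,3,4,5,6}->{2,3,4,5}; X {2,3,4,6}->{3,4,6}
Constraint 4 (W + Z = X) on D(W)={2,3,4,5} D(Z)={2,3,4} D(X)={3,4,6}: W {2,3,4,5}->{2,3,4}; X {3,4,6}->{4,6}
So after all 4 constraints: D(W) = {2,3,4}

Answer: {2,3,4}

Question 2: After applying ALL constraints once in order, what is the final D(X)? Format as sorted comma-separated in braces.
Constraint 1 (X != W) on D(X)={2,3,4,6} D(W)={2,3,4,5,6}: no change
Constraint 2 (X != W) on D(X)={2,3,4,6} D(W)={2,3,4,5,6}: no change
Constraint 3 (W < X) on D(W)={2,3,4,5,6} D(X)={2,3,4,6}: W {2,3,4,5,6}->{2,3,4,5}; X {2,3,4,6}->{3,4,6}
Constraint 4 (W + Z = X) on D(W)={2,3,4,5} D(Z)={2,3,4} D(X)={3,4,6}: W {2,3,4,5}->{2,3,4}; X {3,4,6}->{4,6}
So after all 4 constraints: D(X) = {4,6}

Answer: {4,6}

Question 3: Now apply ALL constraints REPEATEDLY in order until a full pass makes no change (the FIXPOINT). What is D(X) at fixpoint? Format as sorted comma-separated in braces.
pass 0 (initial): D(X)={2,3,4,6}
pass 1: W {2,3,4,5,6}->{2,3,4}; X {2,3,4,6}->{4,6}
pass 2: no change
Fixpoint after 2 passes: D(X) = {4,6}

Answer: {4,6}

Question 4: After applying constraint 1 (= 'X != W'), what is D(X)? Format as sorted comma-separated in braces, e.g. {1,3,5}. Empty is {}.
Answer: {2,3,4,6}

Derivation:
Constraint 1 (X != W) on D(X)={2,3,4,6} D(W)={2,3,4,5,6}: no change
So after constraint 1: D(X) = {2,3,4,6}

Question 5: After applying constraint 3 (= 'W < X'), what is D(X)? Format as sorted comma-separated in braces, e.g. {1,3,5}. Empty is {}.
Constraint 1 (X != W) on D(X)={2,3,4,6} D(W)={2,3,4,5,6}: no change
Constraint 2 (X != W) on D(X)={2,3,4,6} D(W)={2,3,4,5,6}: no change
Constraint 3 (W < X) on D(W)={2,3,4,5,6} D(X)={2,3,4,6}: W {2,3,4,5,6}->{2,3,4,5}; X {2,3,4,6}->{3,4,6}
So after constraint 3: D(X) = {3,4,6}

Answer: {3,4,6}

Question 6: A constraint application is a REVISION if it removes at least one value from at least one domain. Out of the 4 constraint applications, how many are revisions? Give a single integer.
Answer: 2

Derivation:
Constraint 1 (X != W) on D(X)={2,3,4,6} D(W)={2,3,4,5,6}: no change => not a revision
Constraint 2 (X != W) on D(X)={2,3,4,6} D(W)={2,3,4,5,6}: no change => not a revision
Constraint 3 (W < X) on D(W)={2,3,4,5,6} D(X)={2,3,4,6}: W {2,3,4,5,6}->{2,3,4,5}; X {2,3,4,6}->{3,4,6} => REVISION
Constraint 4 (W + Z = X) on D(W)={2,3,4,5} D(Z)={2,3,4} D(X)={3,4,6}: W {2,3,4,5}->{2,3,4}; X {3,4,6}->{4,6} => REVISION
Total revisions = 2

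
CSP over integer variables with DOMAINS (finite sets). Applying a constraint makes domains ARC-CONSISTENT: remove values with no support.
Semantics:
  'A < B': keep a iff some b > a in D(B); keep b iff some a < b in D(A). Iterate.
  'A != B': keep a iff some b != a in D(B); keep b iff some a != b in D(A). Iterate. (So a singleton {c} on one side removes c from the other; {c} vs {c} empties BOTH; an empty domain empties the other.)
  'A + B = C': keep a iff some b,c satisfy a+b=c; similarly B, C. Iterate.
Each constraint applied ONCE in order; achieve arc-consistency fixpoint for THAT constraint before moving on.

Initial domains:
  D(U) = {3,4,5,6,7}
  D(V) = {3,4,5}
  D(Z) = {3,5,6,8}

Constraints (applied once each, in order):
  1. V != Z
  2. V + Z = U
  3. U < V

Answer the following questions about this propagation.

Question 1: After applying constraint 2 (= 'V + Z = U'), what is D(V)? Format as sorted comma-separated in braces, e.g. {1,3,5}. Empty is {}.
Constraint 1 (V != Z) on D(V)={3,4,5} D(Z)={3,5,6,8}: no change
Constraint 2 (V + Z = U) on D(V)={3,4,5} D(Z)={3,5,6,8} D(U)={3,4,5,6,7}: V {3,4,5}->{3,4}; Z {3,5,6,8}->{3}; U {3,4,5,6,7}->{6,7}
So after constraint 2: D(V) = {3,4}

Answer: {3,4}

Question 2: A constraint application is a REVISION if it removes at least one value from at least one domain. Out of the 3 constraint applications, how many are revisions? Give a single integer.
Constraint 1 (V != Z) on D(V)={3,4,5} D(Z)={3,5,6,8}: no change => not a revision
Constraint 2 (V + Z = U) on D(V)={3,4,5} D(Z)={3,5,6,8} D(U)={3,4,5,6,7}: V {3,4,5}->{3,4}; Z {3,5,6,8}->{3}; U {3,4,5,6,7}->{6,7} => REVISION
Constraint 3 (U < V) on D(U)={6,7} D(V)={3,4}: U {6,7}->{}; V {3,4}->{} => REVISION
Total revisions = 2

Answer: 2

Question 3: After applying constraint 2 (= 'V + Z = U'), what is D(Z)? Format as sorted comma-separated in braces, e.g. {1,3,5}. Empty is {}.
Answer: {3}

Derivation:
Constraint 1 (V != Z) on D(V)={3,4,5} D(Z)={3,5,6,8}: no change
Constraint 2 (V + Z = U) on D(V)={3,4,5} D(Z)={3,5,6,8} D(U)={3,4,5,6,7}: V {3,4,5}->{3,4}; Z {3,5,6,8}->{3}; U {3,4,5,6,7}->{6,7}
So after constraint 2: D(Z) = {3}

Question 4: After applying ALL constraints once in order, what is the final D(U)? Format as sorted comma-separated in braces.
Constraint 1 (V != Z) on D(V)={3,4,5} D(Z)={3,5,6,8}: no change
Constraint 2 (V + Z = U) on D(V)={3,4,5} D(Z)={3,5,6,8} D(U)={3,4,5,6,7}: V {3,4,5}->{3,4}; Z {3,5,6,8}->{3}; U {3,4,5,6,7}->{6,7}
Constraint 3 (U < V) on D(U)={6,7} D(V)={3,4}: U {6,7}->{}; V {3,4}->{}
So after all 3 constraints: D(U) = {}

Answer: {}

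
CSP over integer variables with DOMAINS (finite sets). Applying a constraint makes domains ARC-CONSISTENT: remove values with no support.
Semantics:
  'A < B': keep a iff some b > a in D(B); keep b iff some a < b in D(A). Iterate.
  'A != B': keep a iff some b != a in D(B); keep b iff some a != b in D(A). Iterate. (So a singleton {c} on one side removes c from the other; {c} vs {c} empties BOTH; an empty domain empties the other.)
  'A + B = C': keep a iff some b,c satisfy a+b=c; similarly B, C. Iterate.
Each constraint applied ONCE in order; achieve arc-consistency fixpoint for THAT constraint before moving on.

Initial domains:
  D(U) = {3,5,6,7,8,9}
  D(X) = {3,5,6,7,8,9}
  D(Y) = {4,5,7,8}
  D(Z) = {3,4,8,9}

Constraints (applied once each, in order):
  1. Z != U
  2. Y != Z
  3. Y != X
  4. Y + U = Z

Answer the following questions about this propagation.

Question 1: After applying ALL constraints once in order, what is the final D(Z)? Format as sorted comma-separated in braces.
Constraint 1 (Z != U) on D(Z)={3,4,8,9} D(U)={3,5,6,7,8,9}: no change
Constraint 2 (Y != Z) on D(Y)={4,5,7,8} D(Z)={3,4,8,9}: no change
Constraint 3 (Y != X) on D(Y)={4,5,7,8} D(X)={3,5,6,7,8,9}: no change
Constraint 4 (Y + U = Z) on D(Y)={4,5,7,8} D(U)={3,5,6,7,8,9} D(Z)={3,4,8,9}: Y {4,5,7,8}->{4,5}; U {3,5,6,7,8,9}->{3,5}; Z {3,4,8,9}->{8,9}
So after all 4 constraints: D(Z) = {8,9}

Answer: {8,9}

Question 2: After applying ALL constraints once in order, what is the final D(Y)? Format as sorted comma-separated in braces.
Answer: {4,5}

Derivation:
Constraint 1 (Z != U) on D(Z)={3,4,8,9} D(U)={3,5,6,7,8,9}: no change
Constraint 2 (Y != Z) on D(Y)={4,5,7,8} D(Z)={3,4,8,9}: no change
Constraint 3 (Y != X) on D(Y)={4,5,7,8} D(X)={3,5,6,7,8,9}: no change
Constraint 4 (Y + U = Z) on D(Y)={4,5,7,8} D(U)={3,5,6,7,8,9} D(Z)={3,4,8,9}: Y {4,5,7,8}->{4,5}; U {3,5,6,7,8,9}->{3,5}; Z {3,4,8,9}->{8,9}
So after all 4 constraints: D(Y) = {4,5}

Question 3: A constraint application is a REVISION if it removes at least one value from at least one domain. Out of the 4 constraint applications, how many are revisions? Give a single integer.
Constraint 1 (Z != U) on D(Z)={3,4,8,9} D(U)={3,5,6,7,8,9}: no change => not a revision
Constraint 2 (Y != Z) on D(Y)={4,5,7,8} D(Z)={3,4,8,9}: no change => not a revision
Constraint 3 (Y != X) on D(Y)={4,5,7,8} D(X)={3,5,6,7,8,9}: no change => not a revision
Constraint 4 (Y + U = Z) on D(Y)={4,5,7,8} D(U)={3,5,6,7,8,9} D(Z)={3,4,8,9}: Y {4,5,7,8}->{4,5}; U {3,5,6,7,8,9}->{3,5}; Z {3,4,8,9}->{8,9} => REVISION
Total revisions = 1

Answer: 1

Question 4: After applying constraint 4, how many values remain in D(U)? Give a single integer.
Answer: 2

Derivation:
Constraint 1 (Z != U) on D(Z)={3,4,8,9} D(U)={3,5,6,7,8,9}: no change
Constraint 2 (Y != Z) on D(Y)={4,5,7,8} D(Z)={3,4,8,9}: no change
Constraint 3 (Y != X) on D(Y)={4,5,7,8} D(X)={3,5,6,7,8,9}: no change
Constraint 4 (Y + U = Z) on D(Y)={4,5,7,8} D(U)={3,5,6,7,8,9} D(Z)={3,4,8,9}: Y {4,5,7,8}->{4,5}; U {3,5,6,7,8,9}->{3,5}; Z {3,4,8,9}->{8,9}
So after constraint 4: D(U)={3,5}, size = 2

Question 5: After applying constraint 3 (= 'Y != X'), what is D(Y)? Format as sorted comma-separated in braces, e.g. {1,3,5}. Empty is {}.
Answer: {4,5,7,8}

Derivation:
Constraint 1 (Z != U) on D(Z)={3,4,8,9} D(U)={3,5,6,7,8,9}: no change
Constraint 2 (Y != Z) on D(Y)={4,5,7,8} D(Z)={3,4,8,9}: no change
Constraint 3 (Y != X) on D(Y)={4,5,7,8} D(X)={3,5,6,7,8,9}: no change
So after constraint 3: D(Y) = {4,5,7,8}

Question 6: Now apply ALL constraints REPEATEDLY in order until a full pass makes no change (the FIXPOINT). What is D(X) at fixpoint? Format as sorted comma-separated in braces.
pass 0 (initial): D(X)={3,5,6,7,8,9}
pass 1: U {3,5,6,7,8,9}->{3,5}; Y {4,5,7,8}->{4,5}; Z {3,4,8,9}->{8,9}
pass 2: no change
Fixpoint after 2 passes: D(X) = {3,5,6,7,8,9}

Answer: {3,5,6,7,8,9}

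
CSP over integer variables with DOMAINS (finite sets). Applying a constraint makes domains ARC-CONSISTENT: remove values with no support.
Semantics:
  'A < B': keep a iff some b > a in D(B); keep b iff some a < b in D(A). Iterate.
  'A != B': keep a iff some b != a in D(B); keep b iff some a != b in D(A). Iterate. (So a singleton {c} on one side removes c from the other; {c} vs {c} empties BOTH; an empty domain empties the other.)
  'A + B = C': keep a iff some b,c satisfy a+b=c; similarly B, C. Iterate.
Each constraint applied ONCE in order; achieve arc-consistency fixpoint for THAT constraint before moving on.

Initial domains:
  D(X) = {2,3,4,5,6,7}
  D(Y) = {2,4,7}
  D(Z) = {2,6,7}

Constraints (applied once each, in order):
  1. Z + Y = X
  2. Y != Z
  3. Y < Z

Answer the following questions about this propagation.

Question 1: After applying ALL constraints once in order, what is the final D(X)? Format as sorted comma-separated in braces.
Answer: {4,6}

Derivation:
Constraint 1 (Z + Y = X) on D(Z)={2,6,7} D(Y)={2,4,7} D(X)={2,3,4,5,6,7}: Z {2,6,7}->{2}; Y {2,4,7}->{2,4}; X {2,3,4,5,6,7}->{4,6}
Constraint 2 (Y != Z) on D(Y)={2,4} D(Z)={2}: Y {2,4}->{4}
Constraint 3 (Y < Z) on D(Y)={4} D(Z)={2}: Y {4}->{}; Z {2}->{}
So after all 3 constraints: D(X) = {4,6}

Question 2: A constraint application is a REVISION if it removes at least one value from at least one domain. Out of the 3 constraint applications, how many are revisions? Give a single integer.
Constraint 1 (Z + Y = X) on D(Z)={2,6,7} D(Y)={2,4,7} D(X)={2,3,4,5,6,7}: Z {2,6,7}->{2}; Y {2,4,7}->{2,4}; X {2,3,4,5,6,7}->{4,6} => REVISION
Constraint 2 (Y != Z) on D(Y)={2,4} D(Z)={2}: Y {2,4}->{4} => REVISION
Constraint 3 (Y < Z) on D(Y)={4} D(Z)={2}: Y {4}->{}; Z {2}->{} => REVISION
Total revisions = 3

Answer: 3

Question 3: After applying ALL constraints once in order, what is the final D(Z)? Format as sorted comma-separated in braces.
Constraint 1 (Z + Y = X) on D(Z)={2,6,7} D(Y)={2,4,7} D(X)={2,3,4,5,6,7}: Z {2,6,7}->{2}; Y {2,4,7}->{2,4}; X {2,3,4,5,6,7}->{4,6}
Constraint 2 (Y != Z) on D(Y)={2,4} D(Z)={2}: Y {2,4}->{4}
Constraint 3 (Y < Z) on D(Y)={4} D(Z)={2}: Y {4}->{}; Z {2}->{}
So after all 3 constraints: D(Z) = {}

Answer: {}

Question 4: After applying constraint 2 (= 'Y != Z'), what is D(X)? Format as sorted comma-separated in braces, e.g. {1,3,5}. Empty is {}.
Constraint 1 (Z + Y = X) on D(Z)={2,6,7} D(Y)={2,4,7} D(X)={2,3,4,5,6,7}: Z {2,6,7}->{2}; Y {2,4,7}->{2,4}; X {2,3,4,5,6,7}->{4,6}
Constraint 2 (Y != Z) on D(Y)={2,4} D(Z)={2}: Y {2,4}->{4}
So after constraint 2: D(X) = {4,6}

Answer: {4,6}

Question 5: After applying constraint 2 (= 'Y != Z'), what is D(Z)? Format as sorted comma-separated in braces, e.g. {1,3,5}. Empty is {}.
Constraint 1 (Z + Y = X) on D(Z)={2,6,7} D(Y)={2,4,7} D(X)={2,3,4,5,6,7}: Z {2,6,7}->{2}; Y {2,4,7}->{2,4}; X {2,3,4,5,6,7}->{4,6}
Constraint 2 (Y != Z) on D(Y)={2,4} D(Z)={2}: Y {2,4}->{4}
So after constraint 2: D(Z) = {2}

Answer: {2}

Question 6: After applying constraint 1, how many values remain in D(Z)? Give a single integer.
Constraint 1 (Z + Y = X) on D(Z)={2,6,7} D(Y)={2,4,7} D(X)={2,3,4,5,6,7}: Z {2,6,7}->{2}; Y {2,4,7}->{2,4}; X {2,3,4,5,6,7}->{4,6}
So after constraint 1: D(Z)={2}, size = 1

Answer: 1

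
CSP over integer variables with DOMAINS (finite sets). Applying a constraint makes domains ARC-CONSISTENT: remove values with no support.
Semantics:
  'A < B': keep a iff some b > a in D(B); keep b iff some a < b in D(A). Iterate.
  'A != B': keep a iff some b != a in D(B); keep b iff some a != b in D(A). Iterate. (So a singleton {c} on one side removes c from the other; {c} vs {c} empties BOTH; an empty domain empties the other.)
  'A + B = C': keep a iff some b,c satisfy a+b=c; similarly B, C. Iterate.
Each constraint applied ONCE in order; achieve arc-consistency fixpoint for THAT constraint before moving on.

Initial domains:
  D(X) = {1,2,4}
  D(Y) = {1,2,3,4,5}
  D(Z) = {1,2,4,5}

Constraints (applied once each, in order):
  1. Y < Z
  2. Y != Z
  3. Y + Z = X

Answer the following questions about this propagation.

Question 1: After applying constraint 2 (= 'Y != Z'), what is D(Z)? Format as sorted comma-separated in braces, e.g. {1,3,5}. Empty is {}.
Constraint 1 (Y < Z) on D(Y)={1,2,3,4,5} D(Z)={1,2,4,5}: Y {1,2,3,4,5}->{1,2,3,4}; Z {1,2,4,5}->{2,4,5}
Constraint 2 (Y != Z) on D(Y)={1,2,3,4} D(Z)={2,4,5}: no change
So after constraint 2: D(Z) = {2,4,5}

Answer: {2,4,5}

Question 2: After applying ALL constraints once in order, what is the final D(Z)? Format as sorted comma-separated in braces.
Answer: {2}

Derivation:
Constraint 1 (Y < Z) on D(Y)={1,2,3,4,5} D(Z)={1,2,4,5}: Y {1,2,3,4,5}->{1,2,3,4}; Z {1,2,4,5}->{2,4,5}
Constraint 2 (Y != Z) on D(Y)={1,2,3,4} D(Z)={2,4,5}: no change
Constraint 3 (Y + Z = X) on D(Y)={1,2,3,4} D(Z)={2,4,5} D(X)={1,2,4}: Y {1,2,3,4}->{2}; Z {2,4,5}->{2}; X {1,2,4}->{4}
So after all 3 constraints: D(Z) = {2}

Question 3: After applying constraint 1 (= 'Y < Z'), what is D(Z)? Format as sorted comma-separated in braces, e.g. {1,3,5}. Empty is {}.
Answer: {2,4,5}

Derivation:
Constraint 1 (Y < Z) on D(Y)={1,2,3,4,5} D(Z)={1,2,4,5}: Y {1,2,3,4,5}->{1,2,3,4}; Z {1,2,4,5}->{2,4,5}
So after constraint 1: D(Z) = {2,4,5}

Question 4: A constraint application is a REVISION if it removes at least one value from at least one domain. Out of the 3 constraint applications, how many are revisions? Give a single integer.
Constraint 1 (Y < Z) on D(Y)={1,2,3,4,5} D(Z)={1,2,4,5}: Y {1,2,3,4,5}->{1,2,3,4}; Z {1,2,4,5}->{2,4,5} => REVISION
Constraint 2 (Y != Z) on D(Y)={1,2,3,4} D(Z)={2,4,5}: no change => not a revision
Constraint 3 (Y + Z = X) on D(Y)={1,2,3,4} D(Z)={2,4,5} D(X)={1,2,4}: Y {1,2,3,4}->{2}; Z {2,4,5}->{2}; X {1,2,4}->{4} => REVISION
Total revisions = 2

Answer: 2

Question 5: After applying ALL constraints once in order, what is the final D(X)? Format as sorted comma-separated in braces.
Constraint 1 (Y < Z) on D(Y)={1,2,3,4,5} D(Z)={1,2,4,5}: Y {1,2,3,4,5}->{1,2,3,4}; Z {1,2,4,5}->{2,4,5}
Constraint 2 (Y != Z) on D(Y)={1,2,3,4} D(Z)={2,4,5}: no change
Constraint 3 (Y + Z = X) on D(Y)={1,2,3,4} D(Z)={2,4,5} D(X)={1,2,4}: Y {1,2,3,4}->{2}; Z {2,4,5}->{2}; X {1,2,4}->{4}
So after all 3 constraints: D(X) = {4}

Answer: {4}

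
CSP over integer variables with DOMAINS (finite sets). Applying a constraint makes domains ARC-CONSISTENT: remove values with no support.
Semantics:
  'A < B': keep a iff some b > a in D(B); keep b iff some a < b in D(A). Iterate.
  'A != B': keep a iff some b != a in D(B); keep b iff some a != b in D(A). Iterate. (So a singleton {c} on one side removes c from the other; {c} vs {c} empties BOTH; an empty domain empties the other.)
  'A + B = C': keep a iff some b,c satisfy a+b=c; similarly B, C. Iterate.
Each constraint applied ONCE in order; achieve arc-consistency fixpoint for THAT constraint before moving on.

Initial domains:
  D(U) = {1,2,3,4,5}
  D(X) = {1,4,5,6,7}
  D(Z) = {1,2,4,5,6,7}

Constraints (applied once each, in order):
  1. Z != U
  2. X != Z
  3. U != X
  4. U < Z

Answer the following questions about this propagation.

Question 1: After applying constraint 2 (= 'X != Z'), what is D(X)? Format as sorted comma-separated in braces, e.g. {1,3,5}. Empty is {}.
Answer: {1,4,5,6,7}

Derivation:
Constraint 1 (Z != U) on D(Z)={1,2,4,5,6,7} D(U)={1,2,3,4,5}: no change
Constraint 2 (X != Z) on D(X)={1,4,5,6,7} D(Z)={1,2,4,5,6,7}: no change
So after constraint 2: D(X) = {1,4,5,6,7}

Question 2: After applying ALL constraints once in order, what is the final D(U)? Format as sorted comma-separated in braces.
Constraint 1 (Z != U) on D(Z)={1,2,4,5,6,7} D(U)={1,2,3,4,5}: no change
Constraint 2 (X != Z) on D(X)={1,4,5,6,7} D(Z)={1,2,4,5,6,7}: no change
Constraint 3 (U != X) on D(U)={1,2,3,4,5} D(X)={1,4,5,6,7}: no change
Constraint 4 (U < Z) on D(U)={1,2,3,4,5} D(Z)={1,2,4,5,6,7}: Z {1,2,4,5,6,7}->{2,4,5,6,7}
So after all 4 constraints: D(U) = {1,2,3,4,5}

Answer: {1,2,3,4,5}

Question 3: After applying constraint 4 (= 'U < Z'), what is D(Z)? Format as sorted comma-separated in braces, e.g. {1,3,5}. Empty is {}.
Answer: {2,4,5,6,7}

Derivation:
Constraint 1 (Z != U) on D(Z)={1,2,4,5,6,7} D(U)={1,2,3,4,5}: no change
Constraint 2 (X != Z) on D(X)={1,4,5,6,7} D(Z)={1,2,4,5,6,7}: no change
Constraint 3 (U != X) on D(U)={1,2,3,4,5} D(X)={1,4,5,6,7}: no change
Constraint 4 (U < Z) on D(U)={1,2,3,4,5} D(Z)={1,2,4,5,6,7}: Z {1,2,4,5,6,7}->{2,4,5,6,7}
So after constraint 4: D(Z) = {2,4,5,6,7}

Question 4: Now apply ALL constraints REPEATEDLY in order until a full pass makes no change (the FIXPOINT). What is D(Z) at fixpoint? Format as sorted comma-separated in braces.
Answer: {2,4,5,6,7}

Derivation:
pass 0 (initial): D(Z)={1,2,4,5,6,7}
pass 1: Z {1,2,4,5,6,7}->{2,4,5,6,7}
pass 2: no change
Fixpoint after 2 passes: D(Z) = {2,4,5,6,7}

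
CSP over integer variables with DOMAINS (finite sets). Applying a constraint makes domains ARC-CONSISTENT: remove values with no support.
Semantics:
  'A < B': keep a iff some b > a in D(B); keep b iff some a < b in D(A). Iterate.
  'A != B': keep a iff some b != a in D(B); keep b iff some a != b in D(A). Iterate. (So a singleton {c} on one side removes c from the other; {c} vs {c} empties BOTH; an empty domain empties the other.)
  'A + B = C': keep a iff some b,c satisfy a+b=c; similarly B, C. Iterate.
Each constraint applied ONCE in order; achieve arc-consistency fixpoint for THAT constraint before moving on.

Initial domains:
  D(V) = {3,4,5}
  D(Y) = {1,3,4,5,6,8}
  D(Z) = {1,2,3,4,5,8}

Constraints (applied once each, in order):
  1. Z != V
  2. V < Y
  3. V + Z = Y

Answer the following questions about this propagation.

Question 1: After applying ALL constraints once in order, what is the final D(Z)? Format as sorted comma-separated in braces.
Constraint 1 (Z != V) on D(Z)={1,2,3,4,5,8} D(V)={3,4,5}: no change
Constraint 2 (V < Y) on D(V)={3,4,5} D(Y)={1,3,4,5,6,8}: Y {1,3,4,5,6,8}->{4,5,6,8}
Constraint 3 (V + Z = Y) on D(V)={3,4,5} D(Z)={1,2,3,4,5,8} D(Y)={4,5,6,8}: Z {1,2,3,4,5,8}->{1,2,3,4,5}
So after all 3 constraints: D(Z) = {1,2,3,4,5}

Answer: {1,2,3,4,5}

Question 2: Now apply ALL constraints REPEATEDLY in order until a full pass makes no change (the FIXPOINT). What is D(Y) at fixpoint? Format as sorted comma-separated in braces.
Answer: {4,5,6,8}

Derivation:
pass 0 (initial): D(Y)={1,3,4,5,6,8}
pass 1: Y {1,3,4,5,6,8}->{4,5,6,8}; Z {1,2,3,4,5,8}->{1,2,3,4,5}
pass 2: no change
Fixpoint after 2 passes: D(Y) = {4,5,6,8}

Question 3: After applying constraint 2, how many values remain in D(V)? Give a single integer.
Constraint 1 (Z != V) on D(Z)={1,2,3,4,5,8} D(V)={3,4,5}: no change
Constraint 2 (V < Y) on D(V)={3,4,5} D(Y)={1,3,4,5,6,8}: Y {1,3,4,5,6,8}->{4,5,6,8}
So after constraint 2: D(V)={3,4,5}, size = 3

Answer: 3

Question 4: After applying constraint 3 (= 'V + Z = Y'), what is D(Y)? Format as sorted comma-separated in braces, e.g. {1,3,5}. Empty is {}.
Answer: {4,5,6,8}

Derivation:
Constraint 1 (Z != V) on D(Z)={1,2,3,4,5,8} D(V)={3,4,5}: no change
Constraint 2 (V < Y) on D(V)={3,4,5} D(Y)={1,3,4,5,6,8}: Y {1,3,4,5,6,8}->{4,5,6,8}
Constraint 3 (V + Z = Y) on D(V)={3,4,5} D(Z)={1,2,3,4,5,8} D(Y)={4,5,6,8}: Z {1,2,3,4,5,8}->{1,2,3,4,5}
So after constraint 3: D(Y) = {4,5,6,8}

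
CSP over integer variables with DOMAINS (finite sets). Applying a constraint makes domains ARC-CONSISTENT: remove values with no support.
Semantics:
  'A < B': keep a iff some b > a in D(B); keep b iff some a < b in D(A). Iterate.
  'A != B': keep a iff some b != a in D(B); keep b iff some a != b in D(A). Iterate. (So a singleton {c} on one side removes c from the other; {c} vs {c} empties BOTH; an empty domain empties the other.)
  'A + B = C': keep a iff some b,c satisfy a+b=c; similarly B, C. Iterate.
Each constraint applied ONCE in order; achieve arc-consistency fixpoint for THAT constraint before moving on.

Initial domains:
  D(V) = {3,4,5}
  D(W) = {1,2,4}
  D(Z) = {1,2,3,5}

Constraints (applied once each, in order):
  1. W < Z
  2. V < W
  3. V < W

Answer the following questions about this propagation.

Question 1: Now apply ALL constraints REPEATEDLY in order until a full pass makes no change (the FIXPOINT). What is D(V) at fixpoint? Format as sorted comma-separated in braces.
pass 0 (initial): D(V)={3,4,5}
pass 1: V {3,4,5}->{3}; W {1,2,4}->{4}; Z {1,2,3,5}->{2,3,5}
pass 2: Z {2,3,5}->{5}
pass 3: no change
Fixpoint after 3 passes: D(V) = {3}

Answer: {3}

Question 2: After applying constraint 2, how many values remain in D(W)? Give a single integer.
Answer: 1

Derivation:
Constraint 1 (W < Z) on D(W)={1,2,4} D(Z)={1,2,3,5}: Z {1,2,3,5}->{2,3,5}
Constraint 2 (V < W) on D(V)={3,4,5} D(W)={1,2,4}: V {3,4,5}->{3}; W {1,2,4}->{4}
So after constraint 2: D(W)={4}, size = 1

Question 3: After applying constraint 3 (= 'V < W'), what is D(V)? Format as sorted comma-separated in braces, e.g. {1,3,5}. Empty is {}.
Answer: {3}

Derivation:
Constraint 1 (W < Z) on D(W)={1,2,4} D(Z)={1,2,3,5}: Z {1,2,3,5}->{2,3,5}
Constraint 2 (V < W) on D(V)={3,4,5} D(W)={1,2,4}: V {3,4,5}->{3}; W {1,2,4}->{4}
Constraint 3 (V < W) on D(V)={3} D(W)={4}: no change
So after constraint 3: D(V) = {3}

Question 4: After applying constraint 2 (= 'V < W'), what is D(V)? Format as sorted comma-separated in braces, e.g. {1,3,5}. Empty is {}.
Constraint 1 (W < Z) on D(W)={1,2,4} D(Z)={1,2,3,5}: Z {1,2,3,5}->{2,3,5}
Constraint 2 (V < W) on D(V)={3,4,5} D(W)={1,2,4}: V {3,4,5}->{3}; W {1,2,4}->{4}
So after constraint 2: D(V) = {3}

Answer: {3}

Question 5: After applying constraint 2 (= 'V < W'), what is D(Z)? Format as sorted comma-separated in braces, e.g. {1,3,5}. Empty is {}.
Answer: {2,3,5}

Derivation:
Constraint 1 (W < Z) on D(W)={1,2,4} D(Z)={1,2,3,5}: Z {1,2,3,5}->{2,3,5}
Constraint 2 (V < W) on D(V)={3,4,5} D(W)={1,2,4}: V {3,4,5}->{3}; W {1,2,4}->{4}
So after constraint 2: D(Z) = {2,3,5}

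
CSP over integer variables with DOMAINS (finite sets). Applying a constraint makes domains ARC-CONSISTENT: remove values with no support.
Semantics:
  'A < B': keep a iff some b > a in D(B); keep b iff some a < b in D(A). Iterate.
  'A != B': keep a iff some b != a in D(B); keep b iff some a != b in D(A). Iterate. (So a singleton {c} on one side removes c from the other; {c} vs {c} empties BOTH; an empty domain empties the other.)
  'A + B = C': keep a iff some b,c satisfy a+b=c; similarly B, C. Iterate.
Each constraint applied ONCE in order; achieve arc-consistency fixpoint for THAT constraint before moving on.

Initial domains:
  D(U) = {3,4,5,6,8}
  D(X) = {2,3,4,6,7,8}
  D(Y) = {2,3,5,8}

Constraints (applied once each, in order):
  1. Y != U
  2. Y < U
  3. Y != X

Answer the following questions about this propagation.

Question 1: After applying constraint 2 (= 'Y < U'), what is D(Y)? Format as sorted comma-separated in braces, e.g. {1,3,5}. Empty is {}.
Answer: {2,3,5}

Derivation:
Constraint 1 (Y != U) on D(Y)={2,3,5,8} D(U)={3,4,5,6,8}: no change
Constraint 2 (Y < U) on D(Y)={2,3,5,8} D(U)={3,4,5,6,8}: Y {2,3,5,8}->{2,3,5}
So after constraint 2: D(Y) = {2,3,5}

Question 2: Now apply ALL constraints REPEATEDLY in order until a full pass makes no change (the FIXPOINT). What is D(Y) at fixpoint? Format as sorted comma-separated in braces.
Answer: {2,3,5}

Derivation:
pass 0 (initial): D(Y)={2,3,5,8}
pass 1: Y {2,3,5,8}->{2,3,5}
pass 2: no change
Fixpoint after 2 passes: D(Y) = {2,3,5}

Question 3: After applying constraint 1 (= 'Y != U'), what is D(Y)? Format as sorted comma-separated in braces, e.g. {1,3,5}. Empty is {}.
Constraint 1 (Y != U) on D(Y)={2,3,5,8} D(U)={3,4,5,6,8}: no change
So after constraint 1: D(Y) = {2,3,5,8}

Answer: {2,3,5,8}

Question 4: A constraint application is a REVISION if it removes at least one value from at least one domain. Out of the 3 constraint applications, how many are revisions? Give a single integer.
Constraint 1 (Y != U) on D(Y)={2,3,5,8} D(U)={3,4,5,6,8}: no change => not a revision
Constraint 2 (Y < U) on D(Y)={2,3,5,8} D(U)={3,4,5,6,8}: Y {2,3,5,8}->{2,3,5} => REVISION
Constraint 3 (Y != X) on D(Y)={2,3,5} D(X)={2,3,4,6,7,8}: no change => not a revision
Total revisions = 1

Answer: 1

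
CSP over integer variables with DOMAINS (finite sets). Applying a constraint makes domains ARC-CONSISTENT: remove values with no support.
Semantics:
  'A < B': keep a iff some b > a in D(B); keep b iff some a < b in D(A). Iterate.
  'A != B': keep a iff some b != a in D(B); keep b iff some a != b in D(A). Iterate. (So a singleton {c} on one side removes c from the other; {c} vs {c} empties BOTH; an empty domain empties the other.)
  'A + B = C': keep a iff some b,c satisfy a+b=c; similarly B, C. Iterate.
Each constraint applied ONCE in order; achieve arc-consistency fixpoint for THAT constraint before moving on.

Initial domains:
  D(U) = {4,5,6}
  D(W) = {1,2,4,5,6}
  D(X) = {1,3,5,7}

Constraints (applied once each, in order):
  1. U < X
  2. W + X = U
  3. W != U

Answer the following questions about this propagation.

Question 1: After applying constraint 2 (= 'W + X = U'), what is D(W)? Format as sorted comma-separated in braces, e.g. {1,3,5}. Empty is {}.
Constraint 1 (U < X) on D(U)={4,5,6} D(X)={1,3,5,7}: X {1,3,5,7}->{5,7}
Constraint 2 (W + X = U) on D(W)={1,2,4,5,6} D(X)={5,7} D(U)={4,5,6}: W {1,2,4,5,6}->{1}; X {5,7}->{5}; U {4,5,6}->{6}
So after constraint 2: D(W) = {1}

Answer: {1}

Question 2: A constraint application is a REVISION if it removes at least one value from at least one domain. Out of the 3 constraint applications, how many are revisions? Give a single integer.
Answer: 2

Derivation:
Constraint 1 (U < X) on D(U)={4,5,6} D(X)={1,3,5,7}: X {1,3,5,7}->{5,7} => REVISION
Constraint 2 (W + X = U) on D(W)={1,2,4,5,6} D(X)={5,7} D(U)={4,5,6}: W {1,2,4,5,6}->{1}; X {5,7}->{5}; U {4,5,6}->{6} => REVISION
Constraint 3 (W != U) on D(W)={1} D(U)={6}: no change => not a revision
Total revisions = 2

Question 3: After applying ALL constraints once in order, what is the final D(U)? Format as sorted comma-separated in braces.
Answer: {6}

Derivation:
Constraint 1 (U < X) on D(U)={4,5,6} D(X)={1,3,5,7}: X {1,3,5,7}->{5,7}
Constraint 2 (W + X = U) on D(W)={1,2,4,5,6} D(X)={5,7} D(U)={4,5,6}: W {1,2,4,5,6}->{1}; X {5,7}->{5}; U {4,5,6}->{6}
Constraint 3 (W != U) on D(W)={1} D(U)={6}: no change
So after all 3 constraints: D(U) = {6}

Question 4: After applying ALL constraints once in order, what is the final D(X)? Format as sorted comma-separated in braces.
Constraint 1 (U < X) on D(U)={4,5,6} D(X)={1,3,5,7}: X {1,3,5,7}->{5,7}
Constraint 2 (W + X = U) on D(W)={1,2,4,5,6} D(X)={5,7} D(U)={4,5,6}: W {1,2,4,5,6}->{1}; X {5,7}->{5}; U {4,5,6}->{6}
Constraint 3 (W != U) on D(W)={1} D(U)={6}: no change
So after all 3 constraints: D(X) = {5}

Answer: {5}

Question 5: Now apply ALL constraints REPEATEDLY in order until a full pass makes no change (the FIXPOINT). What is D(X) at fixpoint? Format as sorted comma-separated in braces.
Answer: {}

Derivation:
pass 0 (initial): D(X)={1,3,5,7}
pass 1: U {4,5,6}->{6}; W {1,2,4,5,6}->{1}; X {1,3,5,7}->{5}
pass 2: U {6}->{}; W {1}->{}; X {5}->{}
pass 3: no change
Fixpoint after 3 passes: D(X) = {}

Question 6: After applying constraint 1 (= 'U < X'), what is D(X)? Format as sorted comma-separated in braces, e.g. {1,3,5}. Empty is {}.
Answer: {5,7}

Derivation:
Constraint 1 (U < X) on D(U)={4,5,6} D(X)={1,3,5,7}: X {1,3,5,7}->{5,7}
So after constraint 1: D(X) = {5,7}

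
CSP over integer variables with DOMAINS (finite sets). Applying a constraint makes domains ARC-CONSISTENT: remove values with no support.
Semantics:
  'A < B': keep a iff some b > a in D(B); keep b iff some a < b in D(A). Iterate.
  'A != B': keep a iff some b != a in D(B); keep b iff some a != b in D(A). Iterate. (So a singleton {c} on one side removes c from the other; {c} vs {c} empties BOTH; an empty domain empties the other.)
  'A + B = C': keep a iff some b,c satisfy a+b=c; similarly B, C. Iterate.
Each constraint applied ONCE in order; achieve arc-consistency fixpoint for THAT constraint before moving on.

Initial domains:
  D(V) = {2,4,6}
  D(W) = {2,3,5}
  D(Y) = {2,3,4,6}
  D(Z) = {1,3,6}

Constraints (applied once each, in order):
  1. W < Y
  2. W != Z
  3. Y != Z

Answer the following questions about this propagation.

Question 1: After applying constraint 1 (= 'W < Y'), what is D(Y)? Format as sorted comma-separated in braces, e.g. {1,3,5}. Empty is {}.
Constraint 1 (W < Y) on D(W)={2,3,5} D(Y)={2,3,4,6}: Y {2,3,4,6}->{3,4,6}
So after constraint 1: D(Y) = {3,4,6}

Answer: {3,4,6}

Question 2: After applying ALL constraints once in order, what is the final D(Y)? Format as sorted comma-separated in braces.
Answer: {3,4,6}

Derivation:
Constraint 1 (W < Y) on D(W)={2,3,5} D(Y)={2,3,4,6}: Y {2,3,4,6}->{3,4,6}
Constraint 2 (W != Z) on D(W)={2,3,5} D(Z)={1,3,6}: no change
Constraint 3 (Y != Z) on D(Y)={3,4,6} D(Z)={1,3,6}: no change
So after all 3 constraints: D(Y) = {3,4,6}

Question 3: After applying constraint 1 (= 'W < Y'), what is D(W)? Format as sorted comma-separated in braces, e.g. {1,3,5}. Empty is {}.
Answer: {2,3,5}

Derivation:
Constraint 1 (W < Y) on D(W)={2,3,5} D(Y)={2,3,4,6}: Y {2,3,4,6}->{3,4,6}
So after constraint 1: D(W) = {2,3,5}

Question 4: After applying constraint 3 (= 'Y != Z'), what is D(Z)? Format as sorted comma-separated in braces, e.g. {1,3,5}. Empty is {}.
Constraint 1 (W < Y) on D(W)={2,3,5} D(Y)={2,3,4,6}: Y {2,3,4,6}->{3,4,6}
Constraint 2 (W != Z) on D(W)={2,3,5} D(Z)={1,3,6}: no change
Constraint 3 (Y != Z) on D(Y)={3,4,6} D(Z)={1,3,6}: no change
So after constraint 3: D(Z) = {1,3,6}

Answer: {1,3,6}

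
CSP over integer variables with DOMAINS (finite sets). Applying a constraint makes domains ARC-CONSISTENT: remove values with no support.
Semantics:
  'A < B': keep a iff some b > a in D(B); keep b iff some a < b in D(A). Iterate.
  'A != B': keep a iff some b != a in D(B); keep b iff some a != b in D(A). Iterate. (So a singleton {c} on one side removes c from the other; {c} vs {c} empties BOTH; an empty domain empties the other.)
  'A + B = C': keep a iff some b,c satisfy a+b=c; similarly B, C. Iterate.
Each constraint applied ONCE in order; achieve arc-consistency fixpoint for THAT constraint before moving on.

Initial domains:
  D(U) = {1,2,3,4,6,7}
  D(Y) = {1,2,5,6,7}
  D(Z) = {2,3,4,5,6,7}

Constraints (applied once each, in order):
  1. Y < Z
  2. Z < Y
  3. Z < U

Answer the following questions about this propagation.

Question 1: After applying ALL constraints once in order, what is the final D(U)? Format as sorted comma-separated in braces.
Constraint 1 (Y < Z) on D(Y)={1,2,5,6,7} D(Z)={2,3,4,5,6,7}: Y {1,2,5,6,7}->{1,2,5,6}
Constraint 2 (Z < Y) on D(Z)={2,3,4,5,6,7} D(Y)={1,2,5,6}: Z {2,3,4,5,6,7}->{2,3,4,5}; Y {1,2,5,6}->{5,6}
Constraint 3 (Z < U) on D(Z)={2,3,4,5} D(U)={1,2,3,4,6,7}: U {1,2,3,4,6,7}->{3,4,6,7}
So after all 3 constraints: D(U) = {3,4,6,7}

Answer: {3,4,6,7}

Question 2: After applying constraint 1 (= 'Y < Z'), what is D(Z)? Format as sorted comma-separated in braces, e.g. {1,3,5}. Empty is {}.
Answer: {2,3,4,5,6,7}

Derivation:
Constraint 1 (Y < Z) on D(Y)={1,2,5,6,7} D(Z)={2,3,4,5,6,7}: Y {1,2,5,6,7}->{1,2,5,6}
So after constraint 1: D(Z) = {2,3,4,5,6,7}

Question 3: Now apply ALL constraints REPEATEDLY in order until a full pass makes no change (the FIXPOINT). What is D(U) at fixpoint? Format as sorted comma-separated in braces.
pass 0 (initial): D(U)={1,2,3,4,6,7}
pass 1: U {1,2,3,4,6,7}->{3,4,6,7}; Y {1,2,5,6,7}->{5,6}; Z {2,3,4,5,6,7}->{2,3,4,5}
pass 2: U {3,4,6,7}->{}; Y {5,6}->{}; Z {2,3,4,5}->{}
pass 3: no change
Fixpoint after 3 passes: D(U) = {}

Answer: {}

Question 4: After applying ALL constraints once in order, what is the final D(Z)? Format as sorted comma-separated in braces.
Answer: {2,3,4,5}

Derivation:
Constraint 1 (Y < Z) on D(Y)={1,2,5,6,7} D(Z)={2,3,4,5,6,7}: Y {1,2,5,6,7}->{1,2,5,6}
Constraint 2 (Z < Y) on D(Z)={2,3,4,5,6,7} D(Y)={1,2,5,6}: Z {2,3,4,5,6,7}->{2,3,4,5}; Y {1,2,5,6}->{5,6}
Constraint 3 (Z < U) on D(Z)={2,3,4,5} D(U)={1,2,3,4,6,7}: U {1,2,3,4,6,7}->{3,4,6,7}
So after all 3 constraints: D(Z) = {2,3,4,5}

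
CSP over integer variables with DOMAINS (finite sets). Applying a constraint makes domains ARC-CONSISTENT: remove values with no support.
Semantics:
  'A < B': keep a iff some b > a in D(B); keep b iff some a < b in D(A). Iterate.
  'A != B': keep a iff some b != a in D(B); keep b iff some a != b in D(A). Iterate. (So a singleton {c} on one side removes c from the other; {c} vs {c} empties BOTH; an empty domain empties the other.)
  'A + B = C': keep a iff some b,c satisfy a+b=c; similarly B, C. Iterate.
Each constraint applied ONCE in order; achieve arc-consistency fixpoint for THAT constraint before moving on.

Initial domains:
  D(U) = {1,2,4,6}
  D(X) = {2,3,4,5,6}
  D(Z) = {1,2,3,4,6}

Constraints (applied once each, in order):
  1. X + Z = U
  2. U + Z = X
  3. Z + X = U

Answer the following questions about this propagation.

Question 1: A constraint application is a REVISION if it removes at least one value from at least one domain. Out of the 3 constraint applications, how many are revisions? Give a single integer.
Answer: 3

Derivation:
Constraint 1 (X + Z = U) on D(X)={2,3,4,5,6} D(Z)={1,2,3,4,6} D(U)={1,2,4,6}: X {2,3,4,5,6}->{2,3,4,5}; Z {1,2,3,4,6}->{1,2,3,4}; U {1,2,4,6}->{4,6} => REVISION
Constraint 2 (U + Z = X) on D(U)={4,6} D(Z)={1,2,3,4} D(X)={2,3,4,5}: U {4,6}->{4}; Z {1,2,3,4}->{1}; X {2,3,4,5}->{5} => REVISION
Constraint 3 (Z + X = U) on D(Z)={1} D(X)={5} D(U)={4}: Z {1}->{}; X {5}->{}; U {4}->{} => REVISION
Total revisions = 3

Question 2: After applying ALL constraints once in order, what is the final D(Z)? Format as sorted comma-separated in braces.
Constraint 1 (X + Z = U) on D(X)={2,3,4,5,6} D(Z)={1,2,3,4,6} D(U)={1,2,4,6}: X {2,3,4,5,6}->{2,3,4,5}; Z {1,2,3,4,6}->{1,2,3,4}; U {1,2,4,6}->{4,6}
Constraint 2 (U + Z = X) on D(U)={4,6} D(Z)={1,2,3,4} D(X)={2,3,4,5}: U {4,6}->{4}; Z {1,2,3,4}->{1}; X {2,3,4,5}->{5}
Constraint 3 (Z + X = U) on D(Z)={1} D(X)={5} D(U)={4}: Z {1}->{}; X {5}->{}; U {4}->{}
So after all 3 constraints: D(Z) = {}

Answer: {}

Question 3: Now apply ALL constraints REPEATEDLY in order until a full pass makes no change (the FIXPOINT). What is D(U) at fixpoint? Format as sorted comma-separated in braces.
pass 0 (initial): D(U)={1,2,4,6}
pass 1: U {1,2,4,6}->{}; X {2,3,4,5,6}->{}; Z {1,2,3,4,6}->{}
pass 2: no change
Fixpoint after 2 passes: D(U) = {}

Answer: {}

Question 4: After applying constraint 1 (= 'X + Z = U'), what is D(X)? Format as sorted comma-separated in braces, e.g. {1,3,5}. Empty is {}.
Constraint 1 (X + Z = U) on D(X)={2,3,4,5,6} D(Z)={1,2,3,4,6} D(U)={1,2,4,6}: X {2,3,4,5,6}->{2,3,4,5}; Z {1,2,3,4,6}->{1,2,3,4}; U {1,2,4,6}->{4,6}
So after constraint 1: D(X) = {2,3,4,5}

Answer: {2,3,4,5}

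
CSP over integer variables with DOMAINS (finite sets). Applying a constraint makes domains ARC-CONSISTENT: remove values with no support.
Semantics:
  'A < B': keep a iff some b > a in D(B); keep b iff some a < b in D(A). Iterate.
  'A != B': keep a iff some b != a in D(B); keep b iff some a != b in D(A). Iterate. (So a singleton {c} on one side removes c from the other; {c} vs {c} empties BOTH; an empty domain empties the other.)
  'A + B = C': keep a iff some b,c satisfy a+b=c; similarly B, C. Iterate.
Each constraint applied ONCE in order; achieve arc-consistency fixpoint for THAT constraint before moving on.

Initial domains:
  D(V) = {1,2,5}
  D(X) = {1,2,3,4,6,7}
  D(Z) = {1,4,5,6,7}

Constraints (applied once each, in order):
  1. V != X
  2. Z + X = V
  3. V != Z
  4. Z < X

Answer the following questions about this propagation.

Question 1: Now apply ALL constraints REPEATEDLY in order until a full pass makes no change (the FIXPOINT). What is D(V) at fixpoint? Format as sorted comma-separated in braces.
Answer: {5}

Derivation:
pass 0 (initial): D(V)={1,2,5}
pass 1: V {1,2,5}->{2,5}; X {1,2,3,4,6,7}->{4}; Z {1,4,5,6,7}->{1}
pass 2: V {2,5}->{5}
pass 3: no change
Fixpoint after 3 passes: D(V) = {5}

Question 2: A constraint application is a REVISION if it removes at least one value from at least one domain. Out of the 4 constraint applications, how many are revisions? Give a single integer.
Answer: 2

Derivation:
Constraint 1 (V != X) on D(V)={1,2,5} D(X)={1,2,3,4,6,7}: no change => not a revision
Constraint 2 (Z + X = V) on D(Z)={1,4,5,6,7} D(X)={1,2,3,4,6,7} D(V)={1,2,5}: Z {1,4,5,6,7}->{1,4}; X {1,2,3,4,6,7}->{1,4}; V {1,2,5}->{2,5} => REVISION
Constraint 3 (V != Z) on D(V)={2,5} D(Z)={1,4}: no change => not a revision
Constraint 4 (Z < X) on D(Z)={1,4} D(X)={1,4}: Z {1,4}->{1}; X {1,4}->{4} => REVISION
Total revisions = 2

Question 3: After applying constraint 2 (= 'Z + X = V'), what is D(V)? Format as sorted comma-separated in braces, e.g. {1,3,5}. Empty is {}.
Answer: {2,5}

Derivation:
Constraint 1 (V != X) on D(V)={1,2,5} D(X)={1,2,3,4,6,7}: no change
Constraint 2 (Z + X = V) on D(Z)={1,4,5,6,7} D(X)={1,2,3,4,6,7} D(V)={1,2,5}: Z {1,4,5,6,7}->{1,4}; X {1,2,3,4,6,7}->{1,4}; V {1,2,5}->{2,5}
So after constraint 2: D(V) = {2,5}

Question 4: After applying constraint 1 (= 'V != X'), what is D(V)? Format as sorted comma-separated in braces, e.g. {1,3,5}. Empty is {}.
Constraint 1 (V != X) on D(V)={1,2,5} D(X)={1,2,3,4,6,7}: no change
So after constraint 1: D(V) = {1,2,5}

Answer: {1,2,5}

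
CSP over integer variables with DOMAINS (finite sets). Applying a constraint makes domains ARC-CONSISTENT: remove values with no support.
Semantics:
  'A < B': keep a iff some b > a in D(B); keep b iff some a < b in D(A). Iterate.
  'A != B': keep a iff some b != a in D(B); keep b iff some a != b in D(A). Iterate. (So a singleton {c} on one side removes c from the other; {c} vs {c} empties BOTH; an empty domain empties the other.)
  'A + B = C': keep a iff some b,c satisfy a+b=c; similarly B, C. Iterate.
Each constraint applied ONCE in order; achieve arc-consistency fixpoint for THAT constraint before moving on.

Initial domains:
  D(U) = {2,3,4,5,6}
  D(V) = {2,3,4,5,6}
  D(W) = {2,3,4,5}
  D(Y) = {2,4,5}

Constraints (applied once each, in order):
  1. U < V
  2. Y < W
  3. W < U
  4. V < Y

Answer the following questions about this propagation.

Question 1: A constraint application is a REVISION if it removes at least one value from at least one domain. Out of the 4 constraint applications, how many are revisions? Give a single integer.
Answer: 4

Derivation:
Constraint 1 (U < V) on D(U)={2,3,4,5,6} D(V)={2,3,4,5,6}: U {2,3,4,5,6}->{2,3,4,5}; V {2,3,4,5,6}->{3,4,5,6} => REVISION
Constraint 2 (Y < W) on D(Y)={2,4,5} D(W)={2,3,4,5}: Y {2,4,5}->{2,4}; W {2,3,4,5}->{3,4,5} => REVISION
Constraint 3 (W < U) on D(W)={3,4,5} D(U)={2,3,4,5}: W {3,4,5}->{3,4}; U {2,3,4,5}->{4,5} => REVISION
Constraint 4 (V < Y) on D(V)={3,4,5,6} D(Y)={2,4}: V {3,4,5,6}->{3}; Y {2,4}->{4} => REVISION
Total revisions = 4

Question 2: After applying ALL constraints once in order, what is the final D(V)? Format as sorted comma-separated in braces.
Constraint 1 (U < V) on D(U)={2,3,4,5,6} D(V)={2,3,4,5,6}: U {2,3,4,5,6}->{2,3,4,5}; V {2,3,4,5,6}->{3,4,5,6}
Constraint 2 (Y < W) on D(Y)={2,4,5} D(W)={2,3,4,5}: Y {2,4,5}->{2,4}; W {2,3,4,5}->{3,4,5}
Constraint 3 (W < U) on D(W)={3,4,5} D(U)={2,3,4,5}: W {3,4,5}->{3,4}; U {2,3,4,5}->{4,5}
Constraint 4 (V < Y) on D(V)={3,4,5,6} D(Y)={2,4}: V {3,4,5,6}->{3}; Y {2,4}->{4}
So after all 4 constraints: D(V) = {3}

Answer: {3}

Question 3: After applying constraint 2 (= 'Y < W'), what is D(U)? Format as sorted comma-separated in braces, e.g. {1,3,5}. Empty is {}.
Answer: {2,3,4,5}

Derivation:
Constraint 1 (U < V) on D(U)={2,3,4,5,6} D(V)={2,3,4,5,6}: U {2,3,4,5,6}->{2,3,4,5}; V {2,3,4,5,6}->{3,4,5,6}
Constraint 2 (Y < W) on D(Y)={2,4,5} D(W)={2,3,4,5}: Y {2,4,5}->{2,4}; W {2,3,4,5}->{3,4,5}
So after constraint 2: D(U) = {2,3,4,5}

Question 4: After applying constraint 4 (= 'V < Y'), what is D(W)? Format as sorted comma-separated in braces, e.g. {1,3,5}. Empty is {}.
Constraint 1 (U < V) on D(U)={2,3,4,5,6} D(V)={2,3,4,5,6}: U {2,3,4,5,6}->{2,3,4,5}; V {2,3,4,5,6}->{3,4,5,6}
Constraint 2 (Y < W) on D(Y)={2,4,5} D(W)={2,3,4,5}: Y {2,4,5}->{2,4}; W {2,3,4,5}->{3,4,5}
Constraint 3 (W < U) on D(W)={3,4,5} D(U)={2,3,4,5}: W {3,4,5}->{3,4}; U {2,3,4,5}->{4,5}
Constraint 4 (V < Y) on D(V)={3,4,5,6} D(Y)={2,4}: V {3,4,5,6}->{3}; Y {2,4}->{4}
So after constraint 4: D(W) = {3,4}

Answer: {3,4}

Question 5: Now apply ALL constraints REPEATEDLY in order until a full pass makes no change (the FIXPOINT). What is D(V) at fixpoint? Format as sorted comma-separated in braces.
Answer: {}

Derivation:
pass 0 (initial): D(V)={2,3,4,5,6}
pass 1: U {2,3,4,5,6}->{4,5}; V {2,3,4,5,6}->{3}; W {2,3,4,5}->{3,4}; Y {2,4,5}->{4}
pass 2: U {4,5}->{}; V {3}->{}; W {3,4}->{}; Y {4}->{}
pass 3: no change
Fixpoint after 3 passes: D(V) = {}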